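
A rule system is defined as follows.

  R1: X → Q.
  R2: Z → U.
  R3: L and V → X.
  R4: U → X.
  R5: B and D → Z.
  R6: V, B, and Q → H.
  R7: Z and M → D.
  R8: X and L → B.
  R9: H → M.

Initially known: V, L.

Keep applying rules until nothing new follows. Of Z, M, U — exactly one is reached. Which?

L and V hold, so X follows (R3).
From X and L, R8 gives B.
From X, R1 gives Q.
V, B, and Q hold, so H follows (R6).
H holds, so M follows (R9).
U would need Z (R2), but Z is never established. Z would need B and D (R5), but D is never established.

M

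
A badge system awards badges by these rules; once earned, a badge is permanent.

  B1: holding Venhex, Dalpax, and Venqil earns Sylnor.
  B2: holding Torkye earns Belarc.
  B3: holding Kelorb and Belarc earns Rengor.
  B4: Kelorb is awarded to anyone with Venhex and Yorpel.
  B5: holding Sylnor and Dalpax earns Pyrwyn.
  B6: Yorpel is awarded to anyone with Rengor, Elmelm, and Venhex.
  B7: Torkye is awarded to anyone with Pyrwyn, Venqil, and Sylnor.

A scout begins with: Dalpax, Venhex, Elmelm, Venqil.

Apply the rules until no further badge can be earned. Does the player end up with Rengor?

Rengor would need Kelorb and Belarc (B3), but Kelorb is never earned.

No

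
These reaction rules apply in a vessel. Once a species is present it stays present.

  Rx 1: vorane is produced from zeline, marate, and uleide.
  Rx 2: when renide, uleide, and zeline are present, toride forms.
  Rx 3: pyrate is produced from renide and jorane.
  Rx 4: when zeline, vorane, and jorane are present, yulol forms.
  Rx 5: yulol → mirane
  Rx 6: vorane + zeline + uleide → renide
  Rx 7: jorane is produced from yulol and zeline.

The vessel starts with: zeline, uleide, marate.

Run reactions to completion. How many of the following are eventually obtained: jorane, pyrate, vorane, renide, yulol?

zeline, marate, and uleide present → vorane forms (Rx 1).
vorane, zeline, and uleide present → renide forms (Rx 6).
jorane would need yulol and zeline (Rx 7), but yulol never forms.
pyrate would need renide and jorane (Rx 3), but jorane never forms.
vorane: reached.
renide: reached.
yulol would need zeline, vorane, and jorane (Rx 4), but jorane never forms.
Reached: vorane and renide — 2 of the 5.

2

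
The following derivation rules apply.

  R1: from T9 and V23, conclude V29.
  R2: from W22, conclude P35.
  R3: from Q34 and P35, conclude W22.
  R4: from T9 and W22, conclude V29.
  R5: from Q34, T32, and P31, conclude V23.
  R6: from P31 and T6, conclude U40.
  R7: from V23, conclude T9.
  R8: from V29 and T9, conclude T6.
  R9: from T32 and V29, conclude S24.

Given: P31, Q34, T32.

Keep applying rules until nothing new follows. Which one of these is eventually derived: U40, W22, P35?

U40

Q34, T32, and P31 hold, so V23 follows (R5).
V23 holds, so T9 follows (R7).
From T9 and V23, R1 gives V29.
V29 and T9 hold, so T6 follows (R8).
From P31 and T6, R6 gives U40.
W22 would need Q34 and P35 (R3), but P35 is never established. P35 would need W22 (R2), but W22 is never established.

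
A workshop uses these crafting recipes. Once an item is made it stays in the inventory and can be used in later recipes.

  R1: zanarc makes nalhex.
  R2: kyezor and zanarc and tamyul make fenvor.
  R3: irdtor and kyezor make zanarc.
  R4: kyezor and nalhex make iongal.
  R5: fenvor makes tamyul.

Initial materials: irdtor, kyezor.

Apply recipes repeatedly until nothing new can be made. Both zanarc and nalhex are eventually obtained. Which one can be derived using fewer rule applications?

zanarc: Using R3, irdtor and kyezor make zanarc. [1 rule application]
nalhex: Using R3, irdtor and kyezor make zanarc. Using R1, zanarc makes nalhex. [2 rule applications]
zanarc needs fewer.

zanarc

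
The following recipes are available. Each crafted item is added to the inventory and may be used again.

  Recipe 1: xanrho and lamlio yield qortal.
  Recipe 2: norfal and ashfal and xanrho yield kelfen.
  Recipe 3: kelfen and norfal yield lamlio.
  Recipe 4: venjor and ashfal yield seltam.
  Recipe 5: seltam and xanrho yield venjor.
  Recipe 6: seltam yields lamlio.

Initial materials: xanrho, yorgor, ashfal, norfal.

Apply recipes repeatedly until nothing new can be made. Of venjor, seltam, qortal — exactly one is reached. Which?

qortal

norfal and ashfal and xanrho → kelfen (Recipe 2).
kelfen and norfal → lamlio (Recipe 3).
xanrho and lamlio → qortal (Recipe 1).
seltam would need venjor and ashfal (Recipe 4), but venjor is never obtained. venjor would need seltam and xanrho (Recipe 5), but seltam is never obtained.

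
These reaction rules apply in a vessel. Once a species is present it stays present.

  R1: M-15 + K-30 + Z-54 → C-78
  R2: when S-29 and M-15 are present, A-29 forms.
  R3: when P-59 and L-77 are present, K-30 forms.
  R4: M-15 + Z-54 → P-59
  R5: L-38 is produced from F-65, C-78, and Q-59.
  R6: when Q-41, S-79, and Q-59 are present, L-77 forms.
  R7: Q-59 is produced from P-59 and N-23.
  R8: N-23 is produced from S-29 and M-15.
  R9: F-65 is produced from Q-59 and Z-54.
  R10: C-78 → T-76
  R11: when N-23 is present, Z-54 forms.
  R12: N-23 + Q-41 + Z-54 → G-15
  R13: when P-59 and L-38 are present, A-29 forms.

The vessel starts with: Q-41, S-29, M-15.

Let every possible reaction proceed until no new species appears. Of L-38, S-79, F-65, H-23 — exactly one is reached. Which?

F-65

S-29 and M-15 present → N-23 forms (R8).
N-23 present → Z-54 forms (R11).
M-15 and Z-54 present → P-59 forms (R4).
P-59 and N-23 present → Q-59 forms (R7).
Q-59 and Z-54 present → F-65 forms (R9).
No rule produces H-23, and it is not given. L-38 would need F-65, C-78, and Q-59 (R5), but C-78 never forms. No rule produces S-79, and it is not given.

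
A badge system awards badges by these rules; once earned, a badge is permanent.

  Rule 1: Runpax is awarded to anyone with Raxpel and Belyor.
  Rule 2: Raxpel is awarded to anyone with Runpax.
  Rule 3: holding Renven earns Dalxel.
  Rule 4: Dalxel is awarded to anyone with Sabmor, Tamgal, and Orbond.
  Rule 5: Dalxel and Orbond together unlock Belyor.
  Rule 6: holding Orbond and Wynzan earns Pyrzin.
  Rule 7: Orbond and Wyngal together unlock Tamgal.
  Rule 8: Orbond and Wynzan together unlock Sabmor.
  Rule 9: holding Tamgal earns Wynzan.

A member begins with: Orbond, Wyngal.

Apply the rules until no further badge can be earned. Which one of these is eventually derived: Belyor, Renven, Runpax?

With Orbond and Wyngal, Tamgal is earned (Rule 7).
With Tamgal, Wynzan is earned (Rule 9).
With Orbond and Wynzan, Sabmor is earned (Rule 8).
With Sabmor, Tamgal, and Orbond, Dalxel is earned (Rule 4).
With Dalxel and Orbond, Belyor is earned (Rule 5).
Runpax would need Raxpel and Belyor (Rule 1), but Raxpel is never earned. No rule produces Renven, and it is not given.

Belyor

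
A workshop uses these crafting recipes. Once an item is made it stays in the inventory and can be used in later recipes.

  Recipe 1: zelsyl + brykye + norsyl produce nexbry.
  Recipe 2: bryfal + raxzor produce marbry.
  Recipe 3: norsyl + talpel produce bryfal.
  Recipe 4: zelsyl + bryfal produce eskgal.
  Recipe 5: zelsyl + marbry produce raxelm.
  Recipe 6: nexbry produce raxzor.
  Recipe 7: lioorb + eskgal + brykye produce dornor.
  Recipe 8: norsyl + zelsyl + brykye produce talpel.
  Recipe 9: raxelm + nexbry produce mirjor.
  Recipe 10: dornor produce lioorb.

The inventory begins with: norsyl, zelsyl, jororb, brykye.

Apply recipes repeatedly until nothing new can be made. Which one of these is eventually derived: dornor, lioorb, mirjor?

mirjor

zelsyl + brykye + norsyl → nexbry (Recipe 1).
Using Recipe 8, norsyl, zelsyl, and brykye make talpel.
norsyl + talpel → bryfal (Recipe 3).
nexbry → raxzor (Recipe 6).
Using Recipe 2, bryfal and raxzor make marbry.
Using Recipe 5, zelsyl and marbry make raxelm.
Using Recipe 9, raxelm and nexbry make mirjor.
lioorb would need dornor (Recipe 10), but dornor is never obtained. dornor would need lioorb, eskgal, and brykye (Recipe 7), but lioorb is never obtained.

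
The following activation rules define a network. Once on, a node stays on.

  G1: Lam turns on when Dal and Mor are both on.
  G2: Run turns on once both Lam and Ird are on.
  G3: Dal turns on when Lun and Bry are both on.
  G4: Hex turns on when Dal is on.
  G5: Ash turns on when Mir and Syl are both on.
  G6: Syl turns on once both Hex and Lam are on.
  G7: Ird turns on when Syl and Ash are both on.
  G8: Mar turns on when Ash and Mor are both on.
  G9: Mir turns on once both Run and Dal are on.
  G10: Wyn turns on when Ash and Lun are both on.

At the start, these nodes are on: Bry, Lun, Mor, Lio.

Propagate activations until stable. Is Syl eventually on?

Yes

Lun and Bry are on, so Dal turns on (G3).
Dal and Mor are on, so Lam turns on (G1).
G4: Dal on → Hex on.
Hex and Lam are on, so Syl turns on (G6).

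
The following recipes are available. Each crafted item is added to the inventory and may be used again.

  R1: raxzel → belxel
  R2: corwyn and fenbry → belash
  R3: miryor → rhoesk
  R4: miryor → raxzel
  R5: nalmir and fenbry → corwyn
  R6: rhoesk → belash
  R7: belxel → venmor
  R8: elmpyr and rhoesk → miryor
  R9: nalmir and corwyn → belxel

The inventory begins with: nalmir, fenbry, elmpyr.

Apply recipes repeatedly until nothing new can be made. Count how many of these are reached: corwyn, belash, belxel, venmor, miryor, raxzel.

4

Using R5, nalmir and fenbry make corwyn.
Using R9, nalmir and corwyn make belxel.
corwyn and fenbry → belash (R2).
belxel → venmor (R7).
corwyn: reached.
belash: reached.
belxel: reached.
venmor: reached.
miryor would need elmpyr and rhoesk (R8), but rhoesk is never obtained.
raxzel would need miryor (R4), but miryor is never obtained.
Reached: corwyn, belash, belxel, and venmor — 4 of the 6.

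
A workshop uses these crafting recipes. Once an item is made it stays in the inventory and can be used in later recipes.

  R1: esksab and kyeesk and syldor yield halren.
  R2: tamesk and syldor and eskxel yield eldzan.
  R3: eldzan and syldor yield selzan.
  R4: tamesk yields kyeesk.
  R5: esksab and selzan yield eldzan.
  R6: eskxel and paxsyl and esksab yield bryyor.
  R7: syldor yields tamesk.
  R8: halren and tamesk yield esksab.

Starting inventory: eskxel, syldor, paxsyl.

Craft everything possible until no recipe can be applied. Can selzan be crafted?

Using R7, syldor makes tamesk.
Using R2, tamesk, syldor, and eskxel make eldzan.
Using R3, eldzan and syldor make selzan.

Yes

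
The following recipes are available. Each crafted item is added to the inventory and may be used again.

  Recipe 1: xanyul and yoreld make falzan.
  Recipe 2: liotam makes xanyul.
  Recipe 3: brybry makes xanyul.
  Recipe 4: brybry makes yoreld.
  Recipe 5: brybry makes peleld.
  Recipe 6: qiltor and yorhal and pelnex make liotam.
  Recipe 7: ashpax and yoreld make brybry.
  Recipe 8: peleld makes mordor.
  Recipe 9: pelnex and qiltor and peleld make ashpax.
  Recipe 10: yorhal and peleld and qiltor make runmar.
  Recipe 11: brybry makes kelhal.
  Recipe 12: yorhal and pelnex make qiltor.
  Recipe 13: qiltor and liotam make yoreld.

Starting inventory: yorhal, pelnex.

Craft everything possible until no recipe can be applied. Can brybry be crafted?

No

brybry would need ashpax and yoreld (Recipe 7), but ashpax is never obtained.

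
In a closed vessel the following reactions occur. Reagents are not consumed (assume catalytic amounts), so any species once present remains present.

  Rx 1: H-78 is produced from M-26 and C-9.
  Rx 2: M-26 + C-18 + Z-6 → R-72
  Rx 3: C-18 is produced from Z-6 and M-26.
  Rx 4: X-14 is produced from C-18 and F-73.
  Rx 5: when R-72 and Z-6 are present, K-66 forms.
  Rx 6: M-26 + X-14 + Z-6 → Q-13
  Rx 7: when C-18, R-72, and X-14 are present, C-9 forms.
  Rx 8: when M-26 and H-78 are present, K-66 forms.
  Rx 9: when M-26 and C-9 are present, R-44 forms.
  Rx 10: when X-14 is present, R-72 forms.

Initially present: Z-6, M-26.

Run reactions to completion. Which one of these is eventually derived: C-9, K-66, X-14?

K-66

Z-6 and M-26 present → C-18 forms (Rx 3).
M-26, C-18, and Z-6 present → R-72 forms (Rx 2).
R-72 and Z-6 present → K-66 forms (Rx 5).
C-9 would need C-18, R-72, and X-14 (Rx 7), but X-14 never forms. X-14 would need C-18 and F-73 (Rx 4), but F-73 never forms.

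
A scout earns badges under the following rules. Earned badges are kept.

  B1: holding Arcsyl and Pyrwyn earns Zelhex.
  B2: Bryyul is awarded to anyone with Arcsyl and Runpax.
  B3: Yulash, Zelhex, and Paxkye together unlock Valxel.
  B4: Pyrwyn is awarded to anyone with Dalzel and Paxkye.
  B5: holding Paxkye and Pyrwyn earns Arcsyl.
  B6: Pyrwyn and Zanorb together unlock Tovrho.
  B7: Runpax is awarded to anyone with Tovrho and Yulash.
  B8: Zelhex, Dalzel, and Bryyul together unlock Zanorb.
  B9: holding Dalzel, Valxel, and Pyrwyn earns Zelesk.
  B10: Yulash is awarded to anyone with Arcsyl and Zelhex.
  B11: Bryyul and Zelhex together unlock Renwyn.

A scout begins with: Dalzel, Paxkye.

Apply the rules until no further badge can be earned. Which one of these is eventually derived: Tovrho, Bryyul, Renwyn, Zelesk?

Zelesk

With Dalzel and Paxkye, Pyrwyn is earned (B4).
With Paxkye and Pyrwyn, Arcsyl is earned (B5).
With Arcsyl and Pyrwyn, Zelhex is earned (B1).
With Arcsyl and Zelhex, Yulash is earned (B10).
With Yulash, Zelhex, and Paxkye, Valxel is earned (B3).
With Dalzel, Valxel, and Pyrwyn, Zelesk is earned (B9).
Tovrho would need Pyrwyn and Zanorb (B6), but Zanorb is never earned. Bryyul would need Arcsyl and Runpax (B2), but Runpax is never earned. Renwyn would need Bryyul and Zelhex (B11), but Bryyul is never earned.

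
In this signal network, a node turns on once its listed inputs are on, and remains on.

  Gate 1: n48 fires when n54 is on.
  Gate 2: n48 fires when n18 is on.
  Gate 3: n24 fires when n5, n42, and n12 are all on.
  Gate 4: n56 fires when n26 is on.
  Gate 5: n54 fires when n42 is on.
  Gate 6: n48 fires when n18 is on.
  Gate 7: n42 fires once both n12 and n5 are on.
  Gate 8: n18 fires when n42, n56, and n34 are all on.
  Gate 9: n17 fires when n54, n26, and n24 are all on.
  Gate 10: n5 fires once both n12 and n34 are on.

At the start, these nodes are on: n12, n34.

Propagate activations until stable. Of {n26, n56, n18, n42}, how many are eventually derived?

1

Gate 10: n12 and n34 on → n5 on.
Gate 7: n12 and n5 on → n42 on.
No rule produces n26, and it is not given.
n56 would need n26 (Gate 4), but n26 never turns on.
n18 would need n42, n56, and n34 (Gate 8), but n56 never turns on.
n42: reached.
Reached: n42 — 1 of the 4.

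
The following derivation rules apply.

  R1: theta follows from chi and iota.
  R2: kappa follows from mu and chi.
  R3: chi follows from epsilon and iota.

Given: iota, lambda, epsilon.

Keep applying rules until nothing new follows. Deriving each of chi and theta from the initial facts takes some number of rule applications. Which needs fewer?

chi

chi: From epsilon and iota, R3 gives chi. [1 rule application]
theta: epsilon and iota hold, so chi follows (R3). chi and iota hold, so theta follows (R1). [2 rule applications]
chi needs fewer.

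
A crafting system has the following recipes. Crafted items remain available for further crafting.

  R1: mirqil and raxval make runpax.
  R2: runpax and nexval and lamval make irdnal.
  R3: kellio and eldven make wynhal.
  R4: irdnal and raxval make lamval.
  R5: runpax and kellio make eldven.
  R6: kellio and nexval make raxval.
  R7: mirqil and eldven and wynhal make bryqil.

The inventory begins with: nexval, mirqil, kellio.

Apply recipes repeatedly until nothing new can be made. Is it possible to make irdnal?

No

irdnal would need runpax, nexval, and lamval (R2), but lamval is never obtained.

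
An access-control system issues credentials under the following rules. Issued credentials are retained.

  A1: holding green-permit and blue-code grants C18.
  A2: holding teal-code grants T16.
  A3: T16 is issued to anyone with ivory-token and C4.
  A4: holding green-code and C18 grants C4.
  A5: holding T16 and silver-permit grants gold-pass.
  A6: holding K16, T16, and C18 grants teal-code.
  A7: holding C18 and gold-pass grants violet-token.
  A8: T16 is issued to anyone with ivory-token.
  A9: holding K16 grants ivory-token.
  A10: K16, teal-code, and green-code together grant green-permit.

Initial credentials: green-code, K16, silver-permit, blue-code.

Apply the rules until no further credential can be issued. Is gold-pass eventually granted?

Holding K16 grants ivory-token (A9).
Holding ivory-token grants T16 (A8).
Holding T16 and silver-permit grants gold-pass (A5).

Yes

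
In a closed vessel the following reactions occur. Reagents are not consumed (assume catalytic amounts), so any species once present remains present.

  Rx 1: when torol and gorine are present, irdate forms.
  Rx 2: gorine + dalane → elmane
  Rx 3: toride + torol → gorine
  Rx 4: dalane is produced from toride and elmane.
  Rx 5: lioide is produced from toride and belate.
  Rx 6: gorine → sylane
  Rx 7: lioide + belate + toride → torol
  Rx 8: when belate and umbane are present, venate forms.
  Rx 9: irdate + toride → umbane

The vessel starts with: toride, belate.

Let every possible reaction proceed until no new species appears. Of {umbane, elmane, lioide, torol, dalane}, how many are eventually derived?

3

toride and belate present → lioide forms (Rx 5).
lioide, belate, and toride present → torol forms (Rx 7).
toride and torol present → gorine forms (Rx 3).
torol and gorine present → irdate forms (Rx 1).
irdate and toride present → umbane forms (Rx 9).
umbane: reached.
elmane would need gorine and dalane (Rx 2), but dalane never forms.
lioide: reached.
torol: reached.
dalane would need toride and elmane (Rx 4), but elmane never forms.
Reached: umbane, lioide, and torol — 3 of the 5.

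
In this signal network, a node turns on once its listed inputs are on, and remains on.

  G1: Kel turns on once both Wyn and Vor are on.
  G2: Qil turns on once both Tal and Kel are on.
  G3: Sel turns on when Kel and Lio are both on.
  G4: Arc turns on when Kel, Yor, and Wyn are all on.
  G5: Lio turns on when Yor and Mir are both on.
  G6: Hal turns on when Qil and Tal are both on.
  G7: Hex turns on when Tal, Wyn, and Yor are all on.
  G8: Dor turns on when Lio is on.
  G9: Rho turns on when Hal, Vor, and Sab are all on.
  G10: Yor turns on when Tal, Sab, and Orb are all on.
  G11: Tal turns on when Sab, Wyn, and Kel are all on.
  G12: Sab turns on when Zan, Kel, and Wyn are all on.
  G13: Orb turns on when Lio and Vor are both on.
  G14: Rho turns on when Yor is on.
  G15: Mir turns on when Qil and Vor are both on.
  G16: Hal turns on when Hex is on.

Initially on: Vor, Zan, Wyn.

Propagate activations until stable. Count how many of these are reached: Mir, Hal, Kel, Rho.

Wyn and Vor are on, so Kel turns on (G1).
Zan, Kel, and Wyn are on, so Sab turns on (G12).
Sab, Wyn, and Kel are on, so Tal turns on (G11).
Tal and Kel are on, so Qil turns on (G2).
G15: Qil and Vor on → Mir on.
G6: Qil and Tal on → Hal on.
Hal, Vor, and Sab are on, so Rho turns on (G9).
Mir: reached.
Hal: reached.
Kel: reached.
Rho: reached.
All 4 are reached.

4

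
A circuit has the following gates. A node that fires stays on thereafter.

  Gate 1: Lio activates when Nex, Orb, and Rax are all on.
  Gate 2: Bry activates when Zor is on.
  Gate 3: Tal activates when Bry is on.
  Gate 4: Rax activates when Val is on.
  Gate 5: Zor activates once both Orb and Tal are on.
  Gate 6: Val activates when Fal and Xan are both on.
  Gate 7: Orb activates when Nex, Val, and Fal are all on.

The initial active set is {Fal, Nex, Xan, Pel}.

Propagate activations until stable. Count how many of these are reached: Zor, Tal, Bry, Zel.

0

Zor would need Orb and Tal (Gate 5), but Tal never turns on.
Tal would need Bry (Gate 3), but Bry never turns on.
Bry would need Zor (Gate 2), but Zor never turns on.
No rule produces Zel, and it is not given.
None of the 4 are reached.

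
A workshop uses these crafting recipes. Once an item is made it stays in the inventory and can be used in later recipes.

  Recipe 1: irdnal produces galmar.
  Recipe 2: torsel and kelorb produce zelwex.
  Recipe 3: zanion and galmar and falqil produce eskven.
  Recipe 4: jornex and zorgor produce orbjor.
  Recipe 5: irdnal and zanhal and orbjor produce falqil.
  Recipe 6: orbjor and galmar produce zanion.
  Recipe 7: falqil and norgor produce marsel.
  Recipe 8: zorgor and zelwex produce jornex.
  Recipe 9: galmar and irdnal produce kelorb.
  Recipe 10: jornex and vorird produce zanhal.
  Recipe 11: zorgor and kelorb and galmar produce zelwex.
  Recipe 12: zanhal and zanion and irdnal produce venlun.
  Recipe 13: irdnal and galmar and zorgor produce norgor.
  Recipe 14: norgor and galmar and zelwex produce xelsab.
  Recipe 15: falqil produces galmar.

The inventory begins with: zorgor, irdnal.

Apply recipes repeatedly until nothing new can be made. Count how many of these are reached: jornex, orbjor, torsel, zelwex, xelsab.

irdnal → galmar (Recipe 1).
irdnal and galmar and zorgor → norgor (Recipe 13).
Using Recipe 9, galmar and irdnal make kelorb.
Using Recipe 11, zorgor, kelorb, and galmar make zelwex.
Using Recipe 8, zorgor and zelwex make jornex.
norgor and galmar and zelwex → xelsab (Recipe 14).
jornex and zorgor → orbjor (Recipe 4).
jornex: reached.
orbjor: reached.
No rule produces torsel, and it is not given.
zelwex: reached.
xelsab: reached.
Reached: jornex, orbjor, zelwex, and xelsab — 4 of the 5.

4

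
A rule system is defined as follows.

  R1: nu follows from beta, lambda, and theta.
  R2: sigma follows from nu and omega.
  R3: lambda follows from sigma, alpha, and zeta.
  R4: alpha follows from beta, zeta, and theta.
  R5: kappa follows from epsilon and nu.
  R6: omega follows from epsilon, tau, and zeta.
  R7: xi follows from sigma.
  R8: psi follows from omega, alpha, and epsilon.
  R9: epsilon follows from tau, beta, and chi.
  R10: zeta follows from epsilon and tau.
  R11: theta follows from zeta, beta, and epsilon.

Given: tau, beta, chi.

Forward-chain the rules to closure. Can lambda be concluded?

No

lambda would need sigma, alpha, and zeta (R3), but sigma is never established.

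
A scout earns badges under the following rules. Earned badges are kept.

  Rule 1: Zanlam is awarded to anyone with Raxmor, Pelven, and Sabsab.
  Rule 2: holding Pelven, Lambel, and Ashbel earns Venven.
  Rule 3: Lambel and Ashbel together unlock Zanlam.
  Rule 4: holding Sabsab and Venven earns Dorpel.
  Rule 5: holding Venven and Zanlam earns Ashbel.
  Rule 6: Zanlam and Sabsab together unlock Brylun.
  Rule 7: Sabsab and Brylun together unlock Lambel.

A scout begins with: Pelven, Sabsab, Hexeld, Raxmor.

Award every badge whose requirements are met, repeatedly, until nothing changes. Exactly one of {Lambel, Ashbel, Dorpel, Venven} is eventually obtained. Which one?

With Raxmor, Pelven, and Sabsab, Zanlam is earned (Rule 1).
With Zanlam and Sabsab, Brylun is earned (Rule 6).
With Sabsab and Brylun, Lambel is earned (Rule 7).
Venven would need Pelven, Lambel, and Ashbel (Rule 2), but Ashbel is never earned. Dorpel would need Sabsab and Venven (Rule 4), but Venven is never earned. Ashbel would need Venven and Zanlam (Rule 5), but Venven is never earned.

Lambel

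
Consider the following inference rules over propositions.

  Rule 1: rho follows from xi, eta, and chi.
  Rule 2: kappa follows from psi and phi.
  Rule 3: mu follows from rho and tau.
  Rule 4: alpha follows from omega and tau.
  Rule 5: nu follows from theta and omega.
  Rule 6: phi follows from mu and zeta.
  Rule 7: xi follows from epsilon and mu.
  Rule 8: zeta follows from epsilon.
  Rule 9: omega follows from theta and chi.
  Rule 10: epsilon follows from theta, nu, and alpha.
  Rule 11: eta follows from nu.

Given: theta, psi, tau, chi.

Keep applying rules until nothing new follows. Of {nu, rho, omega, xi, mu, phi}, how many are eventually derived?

2

theta and chi hold, so omega follows (Rule 9).
From theta and omega, Rule 5 gives nu.
nu: reached.
rho would need xi, eta, and chi (Rule 1), but xi is never established.
omega: reached.
xi would need epsilon and mu (Rule 7), but mu is never established.
mu would need rho and tau (Rule 3), but rho is never established.
phi would need mu and zeta (Rule 6), but mu is never established.
Reached: nu and omega — 2 of the 6.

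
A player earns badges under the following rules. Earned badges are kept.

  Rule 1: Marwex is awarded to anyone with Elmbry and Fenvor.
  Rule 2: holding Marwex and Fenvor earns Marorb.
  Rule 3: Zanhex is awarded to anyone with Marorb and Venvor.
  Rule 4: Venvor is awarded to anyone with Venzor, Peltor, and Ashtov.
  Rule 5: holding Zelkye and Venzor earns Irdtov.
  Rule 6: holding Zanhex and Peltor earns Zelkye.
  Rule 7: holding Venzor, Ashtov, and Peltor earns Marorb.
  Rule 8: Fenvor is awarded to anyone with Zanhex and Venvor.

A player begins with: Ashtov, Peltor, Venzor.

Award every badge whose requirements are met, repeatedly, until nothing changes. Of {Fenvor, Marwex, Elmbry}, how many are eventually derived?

With Venzor, Peltor, and Ashtov, Venvor is earned (Rule 4).
With Venzor, Ashtov, and Peltor, Marorb is earned (Rule 7).
With Marorb and Venvor, Zanhex is earned (Rule 3).
With Zanhex and Venvor, Fenvor is earned (Rule 8).
Fenvor: reached.
Marwex would need Elmbry and Fenvor (Rule 1), but Elmbry is never earned.
No rule produces Elmbry, and it is not given.
Reached: Fenvor — 1 of the 3.

1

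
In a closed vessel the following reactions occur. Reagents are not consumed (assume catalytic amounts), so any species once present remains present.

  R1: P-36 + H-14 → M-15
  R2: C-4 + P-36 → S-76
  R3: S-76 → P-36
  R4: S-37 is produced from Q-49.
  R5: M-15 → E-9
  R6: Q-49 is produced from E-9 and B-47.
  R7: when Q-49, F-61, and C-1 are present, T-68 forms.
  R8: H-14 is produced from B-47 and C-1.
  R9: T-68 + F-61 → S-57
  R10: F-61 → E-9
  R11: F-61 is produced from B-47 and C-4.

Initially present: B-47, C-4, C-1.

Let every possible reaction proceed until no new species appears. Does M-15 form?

M-15 would need P-36 and H-14 (R1), but P-36 never forms.

No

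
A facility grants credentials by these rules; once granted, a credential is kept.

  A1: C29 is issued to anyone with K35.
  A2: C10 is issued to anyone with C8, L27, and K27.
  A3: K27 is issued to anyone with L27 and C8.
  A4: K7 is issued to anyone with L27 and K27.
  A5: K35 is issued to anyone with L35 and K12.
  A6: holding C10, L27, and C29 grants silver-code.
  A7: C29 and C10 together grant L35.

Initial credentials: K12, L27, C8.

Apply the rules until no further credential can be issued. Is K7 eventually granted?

Holding L27 and C8 grants K27 (A3).
Holding L27 and K27 grants K7 (A4).

Yes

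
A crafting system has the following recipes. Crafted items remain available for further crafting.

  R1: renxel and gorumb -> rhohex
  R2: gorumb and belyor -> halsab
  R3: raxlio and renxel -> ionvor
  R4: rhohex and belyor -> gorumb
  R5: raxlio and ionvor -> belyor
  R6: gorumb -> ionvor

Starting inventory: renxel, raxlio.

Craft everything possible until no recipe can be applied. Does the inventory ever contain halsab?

No

halsab would need gorumb and belyor (R2), but gorumb is never obtained.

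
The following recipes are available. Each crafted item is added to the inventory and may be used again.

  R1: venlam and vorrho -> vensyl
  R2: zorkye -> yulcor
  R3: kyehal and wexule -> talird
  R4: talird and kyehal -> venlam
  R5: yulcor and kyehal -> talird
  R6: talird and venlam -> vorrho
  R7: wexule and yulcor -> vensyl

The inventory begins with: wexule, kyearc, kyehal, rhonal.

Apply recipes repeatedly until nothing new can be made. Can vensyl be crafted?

Yes

Using R3, kyehal and wexule make talird.
Using R4, talird and kyehal make venlam.
Using R6, talird and venlam make vorrho.
venlam and vorrho -> vensyl (R1).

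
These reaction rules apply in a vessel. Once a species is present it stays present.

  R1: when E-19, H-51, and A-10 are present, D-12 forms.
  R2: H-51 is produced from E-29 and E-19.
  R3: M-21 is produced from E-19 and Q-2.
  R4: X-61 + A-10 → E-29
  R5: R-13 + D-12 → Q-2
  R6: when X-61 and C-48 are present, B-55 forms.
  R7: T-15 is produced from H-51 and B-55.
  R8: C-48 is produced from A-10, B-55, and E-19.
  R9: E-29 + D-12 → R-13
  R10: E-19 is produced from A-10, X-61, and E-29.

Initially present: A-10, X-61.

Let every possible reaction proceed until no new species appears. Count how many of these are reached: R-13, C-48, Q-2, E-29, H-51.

4

X-61 and A-10 present → E-29 forms (R4).
A-10, X-61, and E-29 present → E-19 forms (R10).
E-29 and E-19 present → H-51 forms (R2).
E-19, H-51, and A-10 present → D-12 forms (R1).
E-29 and D-12 present → R-13 forms (R9).
R-13 and D-12 present → Q-2 forms (R5).
R-13: reached.
C-48 would need A-10, B-55, and E-19 (R8), but B-55 never forms.
Q-2: reached.
E-29: reached.
H-51: reached.
Reached: R-13, Q-2, E-29, and H-51 — 4 of the 5.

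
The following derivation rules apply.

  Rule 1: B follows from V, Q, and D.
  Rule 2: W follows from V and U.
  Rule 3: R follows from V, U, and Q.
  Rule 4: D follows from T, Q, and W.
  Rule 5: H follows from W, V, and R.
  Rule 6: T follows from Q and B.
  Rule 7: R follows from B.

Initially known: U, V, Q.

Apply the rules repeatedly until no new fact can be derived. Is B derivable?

B would need V, Q, and D (Rule 1), but D is never established.

No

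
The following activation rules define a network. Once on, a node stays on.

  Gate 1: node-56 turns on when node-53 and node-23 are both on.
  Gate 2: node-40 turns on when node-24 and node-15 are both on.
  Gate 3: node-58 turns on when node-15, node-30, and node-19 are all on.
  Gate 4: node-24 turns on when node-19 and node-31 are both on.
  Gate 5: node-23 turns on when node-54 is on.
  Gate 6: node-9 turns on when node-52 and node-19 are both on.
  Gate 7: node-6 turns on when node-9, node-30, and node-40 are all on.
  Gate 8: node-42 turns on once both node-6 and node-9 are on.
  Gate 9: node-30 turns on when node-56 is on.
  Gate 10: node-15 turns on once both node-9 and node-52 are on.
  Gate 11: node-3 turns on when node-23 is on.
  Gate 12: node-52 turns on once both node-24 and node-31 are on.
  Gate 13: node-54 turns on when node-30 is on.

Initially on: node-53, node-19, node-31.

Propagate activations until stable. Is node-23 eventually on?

No

node-23 would need node-54 (Gate 5), but node-54 never turns on.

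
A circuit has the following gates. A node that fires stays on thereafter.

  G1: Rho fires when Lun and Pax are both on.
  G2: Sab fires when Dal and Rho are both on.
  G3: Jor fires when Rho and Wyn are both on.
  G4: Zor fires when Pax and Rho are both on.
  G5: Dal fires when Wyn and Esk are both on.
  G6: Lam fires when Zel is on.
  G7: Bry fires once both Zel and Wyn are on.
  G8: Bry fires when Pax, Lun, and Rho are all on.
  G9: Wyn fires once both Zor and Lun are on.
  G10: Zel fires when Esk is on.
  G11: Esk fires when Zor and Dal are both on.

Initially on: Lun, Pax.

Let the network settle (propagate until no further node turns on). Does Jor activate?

Yes

Lun and Pax are on, so Rho fires (G1).
G4: Pax and Rho on → Zor on.
G9: Zor and Lun on → Wyn on.
G3: Rho and Wyn on → Jor on.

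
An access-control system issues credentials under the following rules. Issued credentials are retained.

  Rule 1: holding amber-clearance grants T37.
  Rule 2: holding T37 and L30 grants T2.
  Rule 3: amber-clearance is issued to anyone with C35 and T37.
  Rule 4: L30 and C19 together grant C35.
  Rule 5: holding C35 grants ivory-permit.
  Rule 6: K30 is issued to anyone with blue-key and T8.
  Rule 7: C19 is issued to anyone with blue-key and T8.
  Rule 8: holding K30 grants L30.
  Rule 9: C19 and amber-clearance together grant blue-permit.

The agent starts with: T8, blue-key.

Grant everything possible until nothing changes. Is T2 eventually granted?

T2 would need T37 and L30 (Rule 2), but T37 is never granted.

No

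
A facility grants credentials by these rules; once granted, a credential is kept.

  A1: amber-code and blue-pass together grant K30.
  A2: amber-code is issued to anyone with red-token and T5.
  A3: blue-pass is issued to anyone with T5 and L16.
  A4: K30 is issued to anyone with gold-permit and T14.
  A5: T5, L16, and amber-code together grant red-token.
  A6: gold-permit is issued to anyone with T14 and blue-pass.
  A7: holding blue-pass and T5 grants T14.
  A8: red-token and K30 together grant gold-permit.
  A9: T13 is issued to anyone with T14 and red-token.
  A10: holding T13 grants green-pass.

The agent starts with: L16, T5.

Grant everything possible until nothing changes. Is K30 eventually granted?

Holding T5 and L16 grants blue-pass (A3).
Holding blue-pass and T5 grants T14 (A7).
Holding T14 and blue-pass grants gold-permit (A6).
Holding gold-permit and T14 grants K30 (A4).

Yes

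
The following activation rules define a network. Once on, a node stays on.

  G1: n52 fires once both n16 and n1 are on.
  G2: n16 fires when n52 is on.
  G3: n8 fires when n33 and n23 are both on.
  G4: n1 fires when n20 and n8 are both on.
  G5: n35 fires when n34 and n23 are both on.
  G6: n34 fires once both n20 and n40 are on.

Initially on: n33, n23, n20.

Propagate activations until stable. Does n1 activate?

G3: n33 and n23 on → n8 on.
G4: n20 and n8 on → n1 on.

Yes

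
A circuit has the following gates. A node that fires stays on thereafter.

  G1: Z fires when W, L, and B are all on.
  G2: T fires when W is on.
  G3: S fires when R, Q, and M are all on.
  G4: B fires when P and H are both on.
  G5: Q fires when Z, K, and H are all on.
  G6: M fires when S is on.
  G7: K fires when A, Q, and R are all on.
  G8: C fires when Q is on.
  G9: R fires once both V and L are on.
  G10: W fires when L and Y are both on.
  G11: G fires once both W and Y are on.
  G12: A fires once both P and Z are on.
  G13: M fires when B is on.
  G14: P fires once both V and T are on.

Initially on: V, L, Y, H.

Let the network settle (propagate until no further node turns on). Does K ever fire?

No

K would need A, Q, and R (G7), but Q never turns on.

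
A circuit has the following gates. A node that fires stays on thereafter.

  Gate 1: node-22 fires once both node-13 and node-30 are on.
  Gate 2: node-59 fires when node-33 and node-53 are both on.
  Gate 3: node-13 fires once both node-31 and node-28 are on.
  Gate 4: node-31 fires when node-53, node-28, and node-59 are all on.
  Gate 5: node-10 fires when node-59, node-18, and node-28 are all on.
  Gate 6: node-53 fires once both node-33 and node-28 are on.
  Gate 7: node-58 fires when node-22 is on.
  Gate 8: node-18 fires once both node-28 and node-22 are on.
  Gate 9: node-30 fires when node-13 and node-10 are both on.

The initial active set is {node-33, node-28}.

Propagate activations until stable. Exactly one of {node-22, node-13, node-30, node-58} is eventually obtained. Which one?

Gate 6: node-33 and node-28 on → node-53 on.
node-33 and node-53 are on, so node-59 fires (Gate 2).
node-53, node-28, and node-59 are on, so node-31 fires (Gate 4).
Gate 3: node-31 and node-28 on → node-13 on.
node-58 would need node-22 (Gate 7), but node-22 never turns on. node-22 would need node-13 and node-30 (Gate 1), but node-30 never turns on. node-30 would need node-13 and node-10 (Gate 9), but node-10 never turns on.

node-13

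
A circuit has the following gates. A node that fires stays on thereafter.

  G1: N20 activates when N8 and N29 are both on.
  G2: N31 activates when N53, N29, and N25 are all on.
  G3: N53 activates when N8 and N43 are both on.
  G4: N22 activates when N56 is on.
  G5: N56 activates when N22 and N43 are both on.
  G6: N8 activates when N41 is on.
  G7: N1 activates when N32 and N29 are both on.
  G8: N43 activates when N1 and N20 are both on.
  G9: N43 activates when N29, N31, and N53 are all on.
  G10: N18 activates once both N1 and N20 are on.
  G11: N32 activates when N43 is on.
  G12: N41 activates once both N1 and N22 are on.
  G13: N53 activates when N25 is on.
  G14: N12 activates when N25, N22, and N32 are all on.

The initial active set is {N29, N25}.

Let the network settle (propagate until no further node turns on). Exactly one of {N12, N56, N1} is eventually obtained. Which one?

N1

G13: N25 on → N53 on.
N53, N29, and N25 are on, so N31 activates (G2).
N29, N31, and N53 are on, so N43 activates (G9).
N43 is on, so N32 activates (G11).
G7: N32 and N29 on → N1 on.
N56 would need N22 and N43 (G5), but N22 never turns on. N12 would need N25, N22, and N32 (G14), but N22 never turns on.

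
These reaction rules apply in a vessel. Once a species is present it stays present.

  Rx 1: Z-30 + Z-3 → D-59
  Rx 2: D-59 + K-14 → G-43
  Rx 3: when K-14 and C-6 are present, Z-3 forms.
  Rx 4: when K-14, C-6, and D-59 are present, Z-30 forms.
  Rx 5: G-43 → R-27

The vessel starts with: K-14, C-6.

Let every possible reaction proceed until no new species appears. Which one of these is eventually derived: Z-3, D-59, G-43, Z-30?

K-14 and C-6 present → Z-3 forms (Rx 3).
G-43 would need D-59 and K-14 (Rx 2), but D-59 never forms. Z-30 would need K-14, C-6, and D-59 (Rx 4), but D-59 never forms. D-59 would need Z-30 and Z-3 (Rx 1), but Z-30 never forms.

Z-3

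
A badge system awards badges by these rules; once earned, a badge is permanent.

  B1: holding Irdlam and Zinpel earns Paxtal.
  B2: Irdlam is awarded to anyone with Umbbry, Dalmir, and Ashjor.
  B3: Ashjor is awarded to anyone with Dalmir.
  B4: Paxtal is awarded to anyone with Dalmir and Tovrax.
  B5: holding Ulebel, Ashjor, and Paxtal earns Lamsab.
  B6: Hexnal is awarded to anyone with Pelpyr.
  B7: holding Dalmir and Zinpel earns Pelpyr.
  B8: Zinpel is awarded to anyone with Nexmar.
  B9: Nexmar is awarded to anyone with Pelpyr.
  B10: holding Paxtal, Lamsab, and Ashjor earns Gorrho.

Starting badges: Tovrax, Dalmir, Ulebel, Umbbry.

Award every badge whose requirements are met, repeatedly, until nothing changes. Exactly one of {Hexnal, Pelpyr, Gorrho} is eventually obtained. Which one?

With Dalmir and Tovrax, Paxtal is earned (B4).
With Dalmir, Ashjor is earned (B3).
With Ulebel, Ashjor, and Paxtal, Lamsab is earned (B5).
With Paxtal, Lamsab, and Ashjor, Gorrho is earned (B10).
Pelpyr would need Dalmir and Zinpel (B7), but Zinpel is never earned. Hexnal would need Pelpyr (B6), but Pelpyr is never earned.

Gorrho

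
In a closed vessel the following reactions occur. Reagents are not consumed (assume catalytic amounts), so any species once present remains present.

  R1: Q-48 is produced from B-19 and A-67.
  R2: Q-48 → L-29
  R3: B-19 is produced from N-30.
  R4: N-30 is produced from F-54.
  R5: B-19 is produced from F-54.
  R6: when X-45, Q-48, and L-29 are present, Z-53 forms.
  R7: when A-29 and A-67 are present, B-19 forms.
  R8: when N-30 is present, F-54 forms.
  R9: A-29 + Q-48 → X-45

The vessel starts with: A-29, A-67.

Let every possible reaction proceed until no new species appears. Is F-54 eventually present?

No

F-54 would need N-30 (R8), but N-30 never forms.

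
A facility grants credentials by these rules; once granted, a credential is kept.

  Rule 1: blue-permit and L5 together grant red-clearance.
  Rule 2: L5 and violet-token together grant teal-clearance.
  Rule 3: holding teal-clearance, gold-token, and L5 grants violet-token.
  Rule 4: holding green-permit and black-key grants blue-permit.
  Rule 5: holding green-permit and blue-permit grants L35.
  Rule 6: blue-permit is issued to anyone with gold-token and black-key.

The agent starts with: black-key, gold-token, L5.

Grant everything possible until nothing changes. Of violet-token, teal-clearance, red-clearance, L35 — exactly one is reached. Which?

Holding gold-token and black-key grants blue-permit (Rule 6).
Holding blue-permit and L5 grants red-clearance (Rule 1).
teal-clearance would need L5 and violet-token (Rule 2), but violet-token is never granted. L35 would need green-permit and blue-permit (Rule 5), but green-permit is never granted. violet-token would need teal-clearance, gold-token, and L5 (Rule 3), but teal-clearance is never granted.

red-clearance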